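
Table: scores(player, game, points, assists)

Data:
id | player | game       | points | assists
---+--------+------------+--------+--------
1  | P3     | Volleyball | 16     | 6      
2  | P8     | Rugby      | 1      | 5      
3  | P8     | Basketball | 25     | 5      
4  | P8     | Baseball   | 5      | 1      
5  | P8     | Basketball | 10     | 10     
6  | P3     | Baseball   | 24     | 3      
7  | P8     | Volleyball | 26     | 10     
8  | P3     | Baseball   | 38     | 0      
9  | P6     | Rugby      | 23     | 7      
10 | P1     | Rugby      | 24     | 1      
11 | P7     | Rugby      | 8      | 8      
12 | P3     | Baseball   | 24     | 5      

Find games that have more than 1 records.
SELECT game, COUNT(*) as cnt
FROM scores
GROUP BY game
HAVING COUNT(*) > 1

Result:
  Baseball: 4
  Basketball: 2
  Rugby: 4
  Volleyball: 2

Note: HAVING filters groups after aggregation, WHERE filters rows before.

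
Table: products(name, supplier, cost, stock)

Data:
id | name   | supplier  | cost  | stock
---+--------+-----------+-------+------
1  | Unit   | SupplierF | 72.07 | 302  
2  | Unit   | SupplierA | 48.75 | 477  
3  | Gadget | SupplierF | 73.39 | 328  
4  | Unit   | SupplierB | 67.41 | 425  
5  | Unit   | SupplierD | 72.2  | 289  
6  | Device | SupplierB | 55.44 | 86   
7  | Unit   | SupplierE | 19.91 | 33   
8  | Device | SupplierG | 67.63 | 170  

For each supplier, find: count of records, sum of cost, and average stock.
SELECT supplier,
       COUNT(*) as cnt,
       SUM(cost) as total_cost,
       AVG(stock) as avg_stock
FROM products
GROUP BY supplier

Result:
  SupplierA: 1 records, 48.75 total cost, 477.00 avg stock
  SupplierB: 2 records, 122.85 total cost, 255.50 avg stock
  SupplierD: 1 records, 72.20 total cost, 289.00 avg stock
  SupplierE: 1 records, 19.91 total cost, 33.00 avg stock
  SupplierF: 2 records, 145.46 total cost, 315.00 avg stock
  SupplierG: 1 records, 67.63 total cost, 170.00 avg stock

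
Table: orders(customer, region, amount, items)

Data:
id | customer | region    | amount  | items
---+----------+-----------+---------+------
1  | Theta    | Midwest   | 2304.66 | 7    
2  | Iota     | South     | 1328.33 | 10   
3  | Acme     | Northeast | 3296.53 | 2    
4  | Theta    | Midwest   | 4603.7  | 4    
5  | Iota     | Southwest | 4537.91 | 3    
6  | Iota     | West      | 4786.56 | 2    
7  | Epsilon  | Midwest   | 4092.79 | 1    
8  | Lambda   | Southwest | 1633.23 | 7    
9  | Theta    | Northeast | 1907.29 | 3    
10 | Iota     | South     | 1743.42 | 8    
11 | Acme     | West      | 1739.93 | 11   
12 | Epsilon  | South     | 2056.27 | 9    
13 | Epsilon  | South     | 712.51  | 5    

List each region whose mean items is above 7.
SELECT region, AVG(items)
FROM orders
GROUP BY region
HAVING AVG(items) > 7

Result:
  South: avg=8.00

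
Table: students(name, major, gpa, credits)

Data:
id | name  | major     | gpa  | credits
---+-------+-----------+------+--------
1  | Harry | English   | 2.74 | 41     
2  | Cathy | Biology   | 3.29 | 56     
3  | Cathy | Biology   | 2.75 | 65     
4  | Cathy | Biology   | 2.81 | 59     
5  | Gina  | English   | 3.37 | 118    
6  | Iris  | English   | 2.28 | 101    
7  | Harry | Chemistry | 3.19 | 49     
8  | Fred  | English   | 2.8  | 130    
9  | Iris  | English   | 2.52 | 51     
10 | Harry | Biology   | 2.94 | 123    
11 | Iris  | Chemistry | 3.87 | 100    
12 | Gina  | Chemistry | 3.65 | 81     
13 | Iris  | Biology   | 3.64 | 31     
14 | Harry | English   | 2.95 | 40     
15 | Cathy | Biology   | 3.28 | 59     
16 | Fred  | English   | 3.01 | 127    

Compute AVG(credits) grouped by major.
SELECT major, AVG(credits) as result
FROM students
GROUP BY major

Result:
  Biology: 65.50
  Chemistry: 76.67
  English: 86.86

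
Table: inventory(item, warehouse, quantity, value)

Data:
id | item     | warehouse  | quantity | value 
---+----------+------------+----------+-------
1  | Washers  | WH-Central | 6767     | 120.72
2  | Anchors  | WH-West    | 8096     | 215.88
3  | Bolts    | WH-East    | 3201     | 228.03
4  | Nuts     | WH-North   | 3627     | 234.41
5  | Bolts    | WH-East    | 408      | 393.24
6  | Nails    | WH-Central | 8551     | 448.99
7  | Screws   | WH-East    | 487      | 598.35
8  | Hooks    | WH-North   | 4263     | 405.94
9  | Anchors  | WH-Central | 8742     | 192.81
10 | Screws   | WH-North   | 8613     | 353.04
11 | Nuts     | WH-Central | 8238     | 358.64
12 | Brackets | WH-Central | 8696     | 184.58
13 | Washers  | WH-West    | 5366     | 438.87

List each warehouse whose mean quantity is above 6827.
SELECT warehouse, AVG(quantity)
FROM inventory
GROUP BY warehouse
HAVING AVG(quantity) > 6827

Result:
  WH-Central: avg=8198.80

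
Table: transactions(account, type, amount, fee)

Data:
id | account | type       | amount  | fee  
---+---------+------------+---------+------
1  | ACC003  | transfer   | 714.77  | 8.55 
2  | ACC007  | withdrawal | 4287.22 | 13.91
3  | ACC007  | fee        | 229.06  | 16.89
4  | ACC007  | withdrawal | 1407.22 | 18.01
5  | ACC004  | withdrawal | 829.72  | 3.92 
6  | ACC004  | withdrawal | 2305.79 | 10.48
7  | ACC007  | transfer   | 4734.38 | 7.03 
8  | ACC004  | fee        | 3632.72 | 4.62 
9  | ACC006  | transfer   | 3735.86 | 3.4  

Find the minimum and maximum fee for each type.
SELECT type, MIN(fee), MAX(fee)
FROM transactions
GROUP BY type

Result:
  fee: min=4.62, max=16.89
  transfer: min=3.40, max=8.55
  withdrawal: min=3.92, max=18.01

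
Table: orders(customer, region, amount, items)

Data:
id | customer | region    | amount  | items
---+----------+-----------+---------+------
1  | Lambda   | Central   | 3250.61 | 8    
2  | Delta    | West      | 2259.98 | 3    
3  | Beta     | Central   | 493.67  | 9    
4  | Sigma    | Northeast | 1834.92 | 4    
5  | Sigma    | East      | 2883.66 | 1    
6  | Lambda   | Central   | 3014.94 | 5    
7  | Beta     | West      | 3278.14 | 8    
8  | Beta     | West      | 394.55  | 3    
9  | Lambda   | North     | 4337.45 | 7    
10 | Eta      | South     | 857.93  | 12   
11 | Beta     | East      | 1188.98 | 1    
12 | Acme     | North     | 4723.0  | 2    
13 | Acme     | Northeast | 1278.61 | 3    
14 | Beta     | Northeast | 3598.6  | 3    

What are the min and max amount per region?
SELECT region, MIN(amount), MAX(amount)
FROM orders
GROUP BY region

Result:
  Central: min=493.67, max=3250.61
  East: min=1188.98, max=2883.66
  North: min=4337.45, max=4723.00
  Northeast: min=1278.61, max=3598.60
  South: min=857.93, max=857.93
  West: min=394.55, max=3278.14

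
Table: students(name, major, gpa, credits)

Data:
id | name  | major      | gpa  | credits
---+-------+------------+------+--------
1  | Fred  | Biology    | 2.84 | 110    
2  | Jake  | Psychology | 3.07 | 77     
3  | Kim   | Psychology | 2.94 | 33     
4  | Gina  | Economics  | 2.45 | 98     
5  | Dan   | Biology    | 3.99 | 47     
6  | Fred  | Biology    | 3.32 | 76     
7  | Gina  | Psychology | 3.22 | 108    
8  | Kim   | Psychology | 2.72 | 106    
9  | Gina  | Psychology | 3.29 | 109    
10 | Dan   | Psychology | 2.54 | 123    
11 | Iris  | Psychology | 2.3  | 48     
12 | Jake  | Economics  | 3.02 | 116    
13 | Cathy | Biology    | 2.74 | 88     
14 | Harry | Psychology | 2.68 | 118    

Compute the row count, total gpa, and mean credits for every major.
SELECT major,
       COUNT(*) as cnt,
       SUM(gpa) as total_gpa,
       AVG(credits) as avg_credits
FROM students
GROUP BY major

Result:
  Biology: 4 records, 12.89 total gpa, 80.25 avg credits
  Economics: 2 records, 5.47 total gpa, 107.00 avg credits
  Psychology: 8 records, 22.76 total gpa, 90.25 avg credits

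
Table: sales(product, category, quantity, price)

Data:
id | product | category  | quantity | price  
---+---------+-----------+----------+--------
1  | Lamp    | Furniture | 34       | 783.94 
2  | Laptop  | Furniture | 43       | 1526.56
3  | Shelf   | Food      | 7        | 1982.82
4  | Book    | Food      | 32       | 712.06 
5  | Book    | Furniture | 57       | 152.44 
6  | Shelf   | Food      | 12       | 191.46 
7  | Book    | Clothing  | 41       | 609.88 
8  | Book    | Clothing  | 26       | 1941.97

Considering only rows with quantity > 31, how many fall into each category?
SELECT category, COUNT(*)
FROM sales
WHERE quantity > 31
GROUP BY category

Note: WHERE filters rows before grouping.

Result:
  Clothing: 1
  Food: 1
  Furniture: 3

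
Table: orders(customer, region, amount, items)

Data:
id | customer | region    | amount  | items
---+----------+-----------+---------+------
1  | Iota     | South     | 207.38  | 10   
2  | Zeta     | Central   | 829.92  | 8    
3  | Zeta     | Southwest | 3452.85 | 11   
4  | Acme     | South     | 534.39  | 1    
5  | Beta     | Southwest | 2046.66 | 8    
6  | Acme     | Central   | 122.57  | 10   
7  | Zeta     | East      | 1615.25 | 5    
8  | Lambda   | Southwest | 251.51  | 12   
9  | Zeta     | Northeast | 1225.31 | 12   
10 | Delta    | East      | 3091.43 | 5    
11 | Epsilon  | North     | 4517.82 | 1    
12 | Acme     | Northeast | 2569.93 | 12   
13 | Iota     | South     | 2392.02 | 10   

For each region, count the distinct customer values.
SELECT region, COUNT(DISTINCT customer)
FROM orders
GROUP BY region

Result:
  Central: 2 distinct
  East: 2 distinct
  North: 1 distinct
  Northeast: 2 distinct
  South: 2 distinct
  Southwest: 3 distinct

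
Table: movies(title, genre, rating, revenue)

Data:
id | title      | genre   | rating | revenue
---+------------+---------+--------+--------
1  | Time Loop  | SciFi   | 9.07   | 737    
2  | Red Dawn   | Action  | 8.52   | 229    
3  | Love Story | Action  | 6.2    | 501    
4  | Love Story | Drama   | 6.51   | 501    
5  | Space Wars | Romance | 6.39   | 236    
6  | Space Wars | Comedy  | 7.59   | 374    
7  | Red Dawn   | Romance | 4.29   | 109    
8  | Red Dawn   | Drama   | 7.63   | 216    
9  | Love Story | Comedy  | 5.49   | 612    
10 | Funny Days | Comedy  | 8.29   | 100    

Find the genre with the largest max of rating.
SELECT genre, MAX(rating) as val
FROM movies
GROUP BY genre
ORDER BY val DESC
LIMIT 1

Result: SciFi with max(rating) = 9.07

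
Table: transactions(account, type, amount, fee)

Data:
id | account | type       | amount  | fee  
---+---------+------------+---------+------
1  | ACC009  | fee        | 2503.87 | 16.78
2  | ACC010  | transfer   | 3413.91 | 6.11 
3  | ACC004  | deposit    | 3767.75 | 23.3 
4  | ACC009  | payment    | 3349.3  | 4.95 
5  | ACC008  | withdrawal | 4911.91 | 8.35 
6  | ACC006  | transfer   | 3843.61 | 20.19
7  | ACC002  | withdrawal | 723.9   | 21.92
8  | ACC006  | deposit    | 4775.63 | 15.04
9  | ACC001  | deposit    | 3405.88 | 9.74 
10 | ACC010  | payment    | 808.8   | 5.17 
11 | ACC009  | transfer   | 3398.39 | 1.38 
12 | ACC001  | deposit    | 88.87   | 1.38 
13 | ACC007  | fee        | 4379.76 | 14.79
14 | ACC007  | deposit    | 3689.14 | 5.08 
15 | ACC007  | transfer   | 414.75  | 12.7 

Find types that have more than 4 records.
SELECT type, COUNT(*) as cnt
FROM transactions
GROUP BY type
HAVING COUNT(*) > 4

Result:
  deposit: 5

Note: HAVING filters groups after aggregation, WHERE filters rows before.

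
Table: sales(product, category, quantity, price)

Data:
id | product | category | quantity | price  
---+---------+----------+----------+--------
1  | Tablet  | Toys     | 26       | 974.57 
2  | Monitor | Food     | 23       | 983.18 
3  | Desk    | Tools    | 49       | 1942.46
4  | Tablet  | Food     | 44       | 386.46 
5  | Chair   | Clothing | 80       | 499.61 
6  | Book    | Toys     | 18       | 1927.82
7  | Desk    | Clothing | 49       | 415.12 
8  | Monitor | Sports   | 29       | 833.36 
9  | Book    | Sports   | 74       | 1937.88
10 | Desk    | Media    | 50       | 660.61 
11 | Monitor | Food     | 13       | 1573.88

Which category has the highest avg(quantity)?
SELECT category, AVG(quantity) as val
FROM sales
GROUP BY category
ORDER BY val DESC
LIMIT 1

Result: Clothing with avg(quantity) = 64.50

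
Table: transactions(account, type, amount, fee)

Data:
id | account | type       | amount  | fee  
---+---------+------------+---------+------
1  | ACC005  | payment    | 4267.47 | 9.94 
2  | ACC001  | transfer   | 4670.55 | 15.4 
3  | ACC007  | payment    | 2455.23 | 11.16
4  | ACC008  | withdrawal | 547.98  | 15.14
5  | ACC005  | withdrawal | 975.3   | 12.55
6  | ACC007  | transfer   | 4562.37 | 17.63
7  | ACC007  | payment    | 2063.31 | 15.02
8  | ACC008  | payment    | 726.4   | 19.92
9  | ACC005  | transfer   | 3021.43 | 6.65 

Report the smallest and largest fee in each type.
SELECT type, MIN(fee), MAX(fee)
FROM transactions
GROUP BY type

Result:
  payment: min=9.94, max=19.92
  transfer: min=6.65, max=17.63
  withdrawal: min=12.55, max=15.14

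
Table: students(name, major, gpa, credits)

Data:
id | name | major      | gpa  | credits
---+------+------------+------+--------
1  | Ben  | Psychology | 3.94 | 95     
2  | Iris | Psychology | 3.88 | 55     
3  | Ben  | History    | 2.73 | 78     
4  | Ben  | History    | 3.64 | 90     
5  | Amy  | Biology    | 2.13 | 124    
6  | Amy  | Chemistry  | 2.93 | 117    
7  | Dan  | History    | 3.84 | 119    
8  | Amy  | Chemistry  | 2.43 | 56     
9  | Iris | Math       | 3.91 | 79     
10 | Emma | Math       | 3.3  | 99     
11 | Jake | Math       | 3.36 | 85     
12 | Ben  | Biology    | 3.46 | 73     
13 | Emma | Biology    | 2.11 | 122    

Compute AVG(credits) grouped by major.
SELECT major, AVG(credits) as result
FROM students
GROUP BY major

Result:
  Biology: 106.33
  Chemistry: 86.50
  History: 95.67
  Math: 87.67
  Psychology: 75.00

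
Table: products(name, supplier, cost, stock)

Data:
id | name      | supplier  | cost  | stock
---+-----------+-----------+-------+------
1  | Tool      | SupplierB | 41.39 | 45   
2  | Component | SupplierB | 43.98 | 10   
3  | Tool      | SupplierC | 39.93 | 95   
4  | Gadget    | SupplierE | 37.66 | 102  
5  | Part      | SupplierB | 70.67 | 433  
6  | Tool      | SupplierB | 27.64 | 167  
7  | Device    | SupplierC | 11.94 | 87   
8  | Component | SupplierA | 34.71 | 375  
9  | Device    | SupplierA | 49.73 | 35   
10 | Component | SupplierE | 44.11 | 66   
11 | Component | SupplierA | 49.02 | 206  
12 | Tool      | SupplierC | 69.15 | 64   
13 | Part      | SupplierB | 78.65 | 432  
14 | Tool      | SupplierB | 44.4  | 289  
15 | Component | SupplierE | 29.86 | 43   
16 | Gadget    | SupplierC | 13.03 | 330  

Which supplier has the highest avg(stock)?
SELECT supplier, AVG(stock) as val
FROM products
GROUP BY supplier
ORDER BY val DESC
LIMIT 1

Result: SupplierB with avg(stock) = 229.33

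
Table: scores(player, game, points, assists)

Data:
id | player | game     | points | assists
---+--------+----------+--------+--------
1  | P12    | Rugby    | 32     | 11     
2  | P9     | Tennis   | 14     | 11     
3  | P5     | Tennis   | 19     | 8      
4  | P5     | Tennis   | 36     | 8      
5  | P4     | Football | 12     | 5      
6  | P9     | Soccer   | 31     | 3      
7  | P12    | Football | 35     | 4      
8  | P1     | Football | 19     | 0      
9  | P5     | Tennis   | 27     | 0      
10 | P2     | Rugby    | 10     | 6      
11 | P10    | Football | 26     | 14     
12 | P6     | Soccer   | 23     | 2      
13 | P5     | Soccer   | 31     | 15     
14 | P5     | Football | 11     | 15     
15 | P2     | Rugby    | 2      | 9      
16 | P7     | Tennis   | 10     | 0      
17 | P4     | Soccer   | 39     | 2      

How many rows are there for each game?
SELECT game, COUNT(*) as count
FROM scores
GROUP BY game

Result:
  Football: 5
  Rugby: 3
  Soccer: 4
  Tennis: 5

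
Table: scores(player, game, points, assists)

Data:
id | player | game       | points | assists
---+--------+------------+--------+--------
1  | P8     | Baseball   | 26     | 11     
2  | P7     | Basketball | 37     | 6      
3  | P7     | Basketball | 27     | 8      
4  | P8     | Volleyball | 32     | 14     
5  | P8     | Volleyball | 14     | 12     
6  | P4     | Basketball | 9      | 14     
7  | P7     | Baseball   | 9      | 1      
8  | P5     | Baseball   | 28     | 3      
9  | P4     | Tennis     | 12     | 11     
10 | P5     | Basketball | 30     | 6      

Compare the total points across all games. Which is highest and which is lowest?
SELECT game, SUM(points)
FROM scores
GROUP BY game
ORDER BY SUM(points)

All groups:
  Tennis: 12
  Volleyball: 46
  Baseball: 63
  Basketball: 103

Highest: Basketball (103)
Lowest: Tennis (12)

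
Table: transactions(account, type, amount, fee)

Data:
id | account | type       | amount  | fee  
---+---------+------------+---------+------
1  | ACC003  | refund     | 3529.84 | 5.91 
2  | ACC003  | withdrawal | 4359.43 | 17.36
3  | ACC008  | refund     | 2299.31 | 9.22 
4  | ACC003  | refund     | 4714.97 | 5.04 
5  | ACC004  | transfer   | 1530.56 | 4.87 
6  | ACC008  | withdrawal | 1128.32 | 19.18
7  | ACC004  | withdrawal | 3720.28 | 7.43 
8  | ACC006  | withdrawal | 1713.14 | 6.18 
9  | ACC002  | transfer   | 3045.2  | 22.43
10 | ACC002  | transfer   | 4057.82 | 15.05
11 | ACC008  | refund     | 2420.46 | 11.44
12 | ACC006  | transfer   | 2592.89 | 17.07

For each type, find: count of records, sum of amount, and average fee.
SELECT type,
       COUNT(*) as cnt,
       SUM(amount) as total_amount,
       AVG(fee) as avg_fee
FROM transactions
GROUP BY type

Result:
  refund: 4 records, 12964.58 total amount, 7.90 avg fee
  transfer: 4 records, 11226.47 total amount, 14.86 avg fee
  withdrawal: 4 records, 10921.17 total amount, 12.54 avg fee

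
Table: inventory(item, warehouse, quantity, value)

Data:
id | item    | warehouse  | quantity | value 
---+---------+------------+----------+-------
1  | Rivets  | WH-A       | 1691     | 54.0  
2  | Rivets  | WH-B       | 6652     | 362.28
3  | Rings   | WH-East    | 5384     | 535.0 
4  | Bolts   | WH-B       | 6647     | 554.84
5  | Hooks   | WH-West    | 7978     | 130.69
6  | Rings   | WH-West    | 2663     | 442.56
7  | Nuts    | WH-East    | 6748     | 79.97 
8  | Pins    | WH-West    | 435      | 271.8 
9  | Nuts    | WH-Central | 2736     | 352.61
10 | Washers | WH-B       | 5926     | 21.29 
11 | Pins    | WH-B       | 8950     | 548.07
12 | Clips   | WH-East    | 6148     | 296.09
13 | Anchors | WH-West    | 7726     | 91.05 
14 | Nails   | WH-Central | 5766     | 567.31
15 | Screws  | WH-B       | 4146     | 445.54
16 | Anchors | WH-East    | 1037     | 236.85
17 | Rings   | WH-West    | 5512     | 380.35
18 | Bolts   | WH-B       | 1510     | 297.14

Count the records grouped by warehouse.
SELECT warehouse, COUNT(*) as count
FROM inventory
GROUP BY warehouse

Result:
  WH-A: 1
  WH-B: 6
  WH-Central: 2
  WH-East: 4
  WH-West: 5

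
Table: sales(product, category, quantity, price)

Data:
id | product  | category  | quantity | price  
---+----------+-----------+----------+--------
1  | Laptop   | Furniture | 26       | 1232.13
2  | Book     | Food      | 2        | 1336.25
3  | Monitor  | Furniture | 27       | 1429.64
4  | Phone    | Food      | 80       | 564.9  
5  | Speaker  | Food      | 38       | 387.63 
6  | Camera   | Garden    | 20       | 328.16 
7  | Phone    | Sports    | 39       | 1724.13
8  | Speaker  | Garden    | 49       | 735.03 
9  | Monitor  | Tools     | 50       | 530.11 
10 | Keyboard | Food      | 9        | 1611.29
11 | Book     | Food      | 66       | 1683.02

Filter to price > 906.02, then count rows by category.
SELECT category, COUNT(*)
FROM sales
WHERE price > 906.02
GROUP BY category

Note: WHERE filters rows before grouping.

Result:
  Food: 3
  Furniture: 2
  Sports: 1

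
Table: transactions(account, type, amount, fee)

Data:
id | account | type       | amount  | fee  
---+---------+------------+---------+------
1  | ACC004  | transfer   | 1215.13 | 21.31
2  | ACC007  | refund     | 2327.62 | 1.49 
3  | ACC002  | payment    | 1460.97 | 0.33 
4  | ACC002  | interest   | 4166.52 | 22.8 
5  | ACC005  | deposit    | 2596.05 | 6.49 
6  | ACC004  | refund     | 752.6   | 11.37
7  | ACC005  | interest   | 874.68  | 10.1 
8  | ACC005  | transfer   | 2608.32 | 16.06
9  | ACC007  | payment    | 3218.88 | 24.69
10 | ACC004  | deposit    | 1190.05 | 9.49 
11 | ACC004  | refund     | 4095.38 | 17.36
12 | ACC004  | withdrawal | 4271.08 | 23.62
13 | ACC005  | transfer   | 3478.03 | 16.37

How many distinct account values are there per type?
SELECT type, COUNT(DISTINCT account)
FROM transactions
GROUP BY type

Result:
  deposit: 2 distinct
  interest: 2 distinct
  payment: 2 distinct
  refund: 2 distinct
  transfer: 2 distinct
  withdrawal: 1 distinct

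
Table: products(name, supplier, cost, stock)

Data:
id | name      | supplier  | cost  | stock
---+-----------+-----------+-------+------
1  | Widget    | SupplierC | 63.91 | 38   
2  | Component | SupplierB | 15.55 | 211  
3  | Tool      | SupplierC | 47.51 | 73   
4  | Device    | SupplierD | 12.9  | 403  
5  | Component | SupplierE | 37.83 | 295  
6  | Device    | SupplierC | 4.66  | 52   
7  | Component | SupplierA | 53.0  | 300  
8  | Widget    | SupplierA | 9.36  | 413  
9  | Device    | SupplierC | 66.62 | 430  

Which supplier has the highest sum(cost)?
SELECT supplier, SUM(cost) as val
FROM products
GROUP BY supplier
ORDER BY val DESC
LIMIT 1

Result: SupplierC with sum(cost) = 182.70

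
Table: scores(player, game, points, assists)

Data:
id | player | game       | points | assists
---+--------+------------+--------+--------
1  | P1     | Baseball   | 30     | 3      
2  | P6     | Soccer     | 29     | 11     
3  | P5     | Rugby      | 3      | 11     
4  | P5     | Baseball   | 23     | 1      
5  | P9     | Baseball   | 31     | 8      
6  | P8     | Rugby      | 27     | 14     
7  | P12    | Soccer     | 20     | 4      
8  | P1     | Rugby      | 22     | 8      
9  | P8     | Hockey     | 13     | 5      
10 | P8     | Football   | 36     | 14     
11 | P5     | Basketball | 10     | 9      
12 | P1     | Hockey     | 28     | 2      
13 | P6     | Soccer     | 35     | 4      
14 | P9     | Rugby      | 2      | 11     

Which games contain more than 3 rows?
SELECT game, COUNT(*) as cnt
FROM scores
GROUP BY game
HAVING COUNT(*) > 3

Result:
  Rugby: 4

Note: HAVING filters groups after aggregation, WHERE filters rows before.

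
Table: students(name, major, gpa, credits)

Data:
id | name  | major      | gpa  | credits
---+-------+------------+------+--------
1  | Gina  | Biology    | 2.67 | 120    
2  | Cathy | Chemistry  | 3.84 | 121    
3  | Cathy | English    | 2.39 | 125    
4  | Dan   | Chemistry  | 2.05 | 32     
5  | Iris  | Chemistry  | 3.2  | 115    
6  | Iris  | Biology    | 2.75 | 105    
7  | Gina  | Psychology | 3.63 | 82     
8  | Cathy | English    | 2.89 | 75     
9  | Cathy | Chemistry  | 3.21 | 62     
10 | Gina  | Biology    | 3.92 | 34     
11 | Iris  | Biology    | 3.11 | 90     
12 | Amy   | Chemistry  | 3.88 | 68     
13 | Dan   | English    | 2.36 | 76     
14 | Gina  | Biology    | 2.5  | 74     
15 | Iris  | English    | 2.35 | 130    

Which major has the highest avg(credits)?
SELECT major, AVG(credits) as val
FROM students
GROUP BY major
ORDER BY val DESC
LIMIT 1

Result: English with avg(credits) = 101.50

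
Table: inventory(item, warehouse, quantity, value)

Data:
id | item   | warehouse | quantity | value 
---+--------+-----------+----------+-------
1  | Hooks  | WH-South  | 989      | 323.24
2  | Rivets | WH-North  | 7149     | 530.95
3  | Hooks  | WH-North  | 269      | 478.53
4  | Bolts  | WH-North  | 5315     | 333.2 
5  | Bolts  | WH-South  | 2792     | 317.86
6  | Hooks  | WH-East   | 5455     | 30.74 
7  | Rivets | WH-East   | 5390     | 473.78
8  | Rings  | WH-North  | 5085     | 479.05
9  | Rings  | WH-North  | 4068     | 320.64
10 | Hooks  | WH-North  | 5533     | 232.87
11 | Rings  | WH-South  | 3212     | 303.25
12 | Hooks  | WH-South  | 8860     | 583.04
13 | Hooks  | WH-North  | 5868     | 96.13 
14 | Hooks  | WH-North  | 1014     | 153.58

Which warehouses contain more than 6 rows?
SELECT warehouse, COUNT(*) as cnt
FROM inventory
GROUP BY warehouse
HAVING COUNT(*) > 6

Result:
  WH-North: 8

Note: HAVING filters groups after aggregation, WHERE filters rows before.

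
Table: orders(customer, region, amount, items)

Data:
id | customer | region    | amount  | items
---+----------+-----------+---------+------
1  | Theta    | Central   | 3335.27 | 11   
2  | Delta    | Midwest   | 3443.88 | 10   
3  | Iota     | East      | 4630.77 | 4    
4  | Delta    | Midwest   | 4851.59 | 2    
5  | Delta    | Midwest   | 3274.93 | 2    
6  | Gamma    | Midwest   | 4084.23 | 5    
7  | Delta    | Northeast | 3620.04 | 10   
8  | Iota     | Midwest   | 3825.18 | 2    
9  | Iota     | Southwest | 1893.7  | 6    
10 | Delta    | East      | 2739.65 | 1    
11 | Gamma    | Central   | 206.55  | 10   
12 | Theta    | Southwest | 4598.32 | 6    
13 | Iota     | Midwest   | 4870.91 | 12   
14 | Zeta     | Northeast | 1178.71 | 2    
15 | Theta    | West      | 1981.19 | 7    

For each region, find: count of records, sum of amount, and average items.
SELECT region,
       COUNT(*) as cnt,
       SUM(amount) as total_amount,
       AVG(items) as avg_items
FROM orders
GROUP BY region

Result:
  Central: 2 records, 3541.82 total amount, 10.50 avg items
  East: 2 records, 7370.42 total amount, 2.50 avg items
  Midwest: 6 records, 24350.72 total amount, 5.50 avg items
  Northeast: 2 records, 4798.75 total amount, 6.00 avg items
  Southwest: 2 records, 6492.02 total amount, 6.00 avg items
  West: 1 records, 1981.19 total amount, 7.00 avg items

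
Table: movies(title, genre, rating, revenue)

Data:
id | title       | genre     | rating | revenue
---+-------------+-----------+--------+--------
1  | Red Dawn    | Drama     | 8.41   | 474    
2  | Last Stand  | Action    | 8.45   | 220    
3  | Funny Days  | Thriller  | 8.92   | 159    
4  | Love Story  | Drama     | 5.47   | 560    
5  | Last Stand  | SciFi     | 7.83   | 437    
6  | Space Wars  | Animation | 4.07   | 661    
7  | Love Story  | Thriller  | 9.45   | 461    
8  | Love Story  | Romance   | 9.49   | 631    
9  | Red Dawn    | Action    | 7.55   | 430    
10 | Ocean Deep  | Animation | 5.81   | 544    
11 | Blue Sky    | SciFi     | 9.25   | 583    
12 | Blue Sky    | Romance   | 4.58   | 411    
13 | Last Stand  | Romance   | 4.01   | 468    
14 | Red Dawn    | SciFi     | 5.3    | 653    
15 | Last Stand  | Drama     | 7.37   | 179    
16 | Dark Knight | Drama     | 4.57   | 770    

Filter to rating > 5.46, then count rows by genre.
SELECT genre, COUNT(*)
FROM movies
WHERE rating > 5.46
GROUP BY genre

Note: WHERE filters rows before grouping.

Result:
  Action: 2
  Animation: 1
  Drama: 3
  Romance: 1
  SciFi: 2
  Thriller: 2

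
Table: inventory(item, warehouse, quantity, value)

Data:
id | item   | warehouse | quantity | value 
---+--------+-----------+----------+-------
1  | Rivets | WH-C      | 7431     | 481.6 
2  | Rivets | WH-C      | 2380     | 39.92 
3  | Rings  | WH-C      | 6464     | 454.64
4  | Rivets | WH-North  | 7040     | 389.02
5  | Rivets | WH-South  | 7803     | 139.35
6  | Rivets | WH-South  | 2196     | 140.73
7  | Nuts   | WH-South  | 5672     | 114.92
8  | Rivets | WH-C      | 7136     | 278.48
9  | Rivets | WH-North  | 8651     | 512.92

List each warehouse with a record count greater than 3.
SELECT warehouse, COUNT(*) as cnt
FROM inventory
GROUP BY warehouse
HAVING COUNT(*) > 3

Result:
  WH-C: 4

Note: HAVING filters groups after aggregation, WHERE filters rows before.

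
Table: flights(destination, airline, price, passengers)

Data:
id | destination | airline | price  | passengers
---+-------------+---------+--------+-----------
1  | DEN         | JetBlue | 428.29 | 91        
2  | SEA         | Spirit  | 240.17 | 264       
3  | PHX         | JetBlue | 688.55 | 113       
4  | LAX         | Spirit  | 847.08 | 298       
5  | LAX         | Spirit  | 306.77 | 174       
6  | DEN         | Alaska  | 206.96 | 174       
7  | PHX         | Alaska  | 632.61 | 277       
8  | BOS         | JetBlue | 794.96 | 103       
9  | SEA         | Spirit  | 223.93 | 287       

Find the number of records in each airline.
SELECT airline, COUNT(*) as count
FROM flights
GROUP BY airline

Result:
  Alaska: 2
  JetBlue: 3
  Spirit: 4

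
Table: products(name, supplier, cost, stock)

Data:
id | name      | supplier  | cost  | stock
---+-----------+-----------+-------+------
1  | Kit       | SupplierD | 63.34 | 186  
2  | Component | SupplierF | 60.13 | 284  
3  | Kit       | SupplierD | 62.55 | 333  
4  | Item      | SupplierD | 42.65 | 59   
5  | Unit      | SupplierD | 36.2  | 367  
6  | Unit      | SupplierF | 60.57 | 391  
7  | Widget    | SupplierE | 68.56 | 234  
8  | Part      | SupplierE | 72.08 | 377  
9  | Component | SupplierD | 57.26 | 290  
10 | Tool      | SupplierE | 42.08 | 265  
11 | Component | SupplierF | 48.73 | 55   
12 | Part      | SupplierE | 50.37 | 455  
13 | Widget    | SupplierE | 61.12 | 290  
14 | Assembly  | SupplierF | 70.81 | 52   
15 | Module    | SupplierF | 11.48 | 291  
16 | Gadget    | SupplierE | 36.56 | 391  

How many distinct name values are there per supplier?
SELECT supplier, COUNT(DISTINCT name)
FROM products
GROUP BY supplier

Result:
  SupplierD: 4 distinct
  SupplierE: 4 distinct
  SupplierF: 4 distinct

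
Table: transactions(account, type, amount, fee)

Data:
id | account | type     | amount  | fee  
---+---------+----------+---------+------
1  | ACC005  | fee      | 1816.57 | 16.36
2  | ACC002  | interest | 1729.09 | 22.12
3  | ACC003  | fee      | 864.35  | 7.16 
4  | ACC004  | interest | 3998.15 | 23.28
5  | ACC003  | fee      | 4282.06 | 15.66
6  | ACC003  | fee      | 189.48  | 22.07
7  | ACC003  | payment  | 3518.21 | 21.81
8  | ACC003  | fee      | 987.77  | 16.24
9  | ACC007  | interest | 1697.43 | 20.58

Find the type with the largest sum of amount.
SELECT type, SUM(amount) as val
FROM transactions
GROUP BY type
ORDER BY val DESC
LIMIT 1

Result: fee with sum(amount) = 8140.23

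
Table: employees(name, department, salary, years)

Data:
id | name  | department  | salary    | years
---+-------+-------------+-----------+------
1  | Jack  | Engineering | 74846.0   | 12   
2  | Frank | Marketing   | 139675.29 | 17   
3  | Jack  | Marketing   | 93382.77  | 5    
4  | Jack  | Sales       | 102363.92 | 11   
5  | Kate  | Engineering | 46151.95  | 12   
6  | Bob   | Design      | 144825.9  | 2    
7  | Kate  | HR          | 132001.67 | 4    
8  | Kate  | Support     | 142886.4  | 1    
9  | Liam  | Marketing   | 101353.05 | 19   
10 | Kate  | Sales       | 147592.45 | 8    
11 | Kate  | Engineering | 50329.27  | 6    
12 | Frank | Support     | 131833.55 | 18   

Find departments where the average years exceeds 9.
SELECT department, AVG(years)
FROM employees
GROUP BY department
HAVING AVG(years) > 9

Result:
  Engineering: avg=10.00
  Marketing: avg=13.67
  Sales: avg=9.50
  Support: avg=9.50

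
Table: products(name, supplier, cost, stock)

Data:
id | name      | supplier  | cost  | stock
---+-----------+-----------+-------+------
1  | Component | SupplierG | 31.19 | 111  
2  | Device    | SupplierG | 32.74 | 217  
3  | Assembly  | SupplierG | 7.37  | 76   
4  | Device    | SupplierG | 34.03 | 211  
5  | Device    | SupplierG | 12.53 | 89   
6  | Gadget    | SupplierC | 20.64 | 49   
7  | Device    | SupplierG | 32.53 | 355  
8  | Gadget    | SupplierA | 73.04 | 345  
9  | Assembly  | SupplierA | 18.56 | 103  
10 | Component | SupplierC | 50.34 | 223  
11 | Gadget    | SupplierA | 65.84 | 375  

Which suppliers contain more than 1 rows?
SELECT supplier, COUNT(*) as cnt
FROM products
GROUP BY supplier
HAVING COUNT(*) > 1

Result:
  SupplierA: 3
  SupplierC: 2
  SupplierG: 6

Note: HAVING filters groups after aggregation, WHERE filters rows before.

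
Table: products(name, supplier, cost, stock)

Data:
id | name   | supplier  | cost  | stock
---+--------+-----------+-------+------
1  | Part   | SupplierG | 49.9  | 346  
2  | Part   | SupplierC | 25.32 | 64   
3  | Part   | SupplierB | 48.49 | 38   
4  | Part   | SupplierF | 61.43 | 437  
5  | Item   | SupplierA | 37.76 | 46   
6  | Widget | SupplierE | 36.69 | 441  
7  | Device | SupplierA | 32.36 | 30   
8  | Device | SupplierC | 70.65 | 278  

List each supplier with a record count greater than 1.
SELECT supplier, COUNT(*) as cnt
FROM products
GROUP BY supplier
HAVING COUNT(*) > 1

Result:
  SupplierA: 2
  SupplierC: 2

Note: HAVING filters groups after aggregation, WHERE filters rows before.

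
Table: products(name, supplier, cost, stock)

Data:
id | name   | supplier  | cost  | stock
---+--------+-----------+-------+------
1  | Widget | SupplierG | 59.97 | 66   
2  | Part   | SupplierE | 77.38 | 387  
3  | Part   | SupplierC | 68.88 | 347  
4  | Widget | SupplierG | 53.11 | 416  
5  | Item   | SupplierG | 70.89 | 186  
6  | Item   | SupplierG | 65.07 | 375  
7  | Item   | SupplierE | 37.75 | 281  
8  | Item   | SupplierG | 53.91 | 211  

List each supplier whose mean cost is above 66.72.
SELECT supplier, AVG(cost)
FROM products
GROUP BY supplier
HAVING AVG(cost) > 66.72

Result:
  SupplierC: avg=68.88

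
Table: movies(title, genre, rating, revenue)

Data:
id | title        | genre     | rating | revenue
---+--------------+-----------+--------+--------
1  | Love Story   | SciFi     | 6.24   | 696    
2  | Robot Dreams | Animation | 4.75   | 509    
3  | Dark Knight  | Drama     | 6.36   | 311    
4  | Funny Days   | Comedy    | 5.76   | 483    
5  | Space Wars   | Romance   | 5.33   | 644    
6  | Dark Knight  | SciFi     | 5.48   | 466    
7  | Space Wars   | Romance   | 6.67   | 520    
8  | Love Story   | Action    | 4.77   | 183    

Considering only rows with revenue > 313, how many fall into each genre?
SELECT genre, COUNT(*)
FROM movies
WHERE revenue > 313
GROUP BY genre

Note: WHERE filters rows before grouping.

Result:
  Animation: 1
  Comedy: 1
  Romance: 2
  SciFi: 2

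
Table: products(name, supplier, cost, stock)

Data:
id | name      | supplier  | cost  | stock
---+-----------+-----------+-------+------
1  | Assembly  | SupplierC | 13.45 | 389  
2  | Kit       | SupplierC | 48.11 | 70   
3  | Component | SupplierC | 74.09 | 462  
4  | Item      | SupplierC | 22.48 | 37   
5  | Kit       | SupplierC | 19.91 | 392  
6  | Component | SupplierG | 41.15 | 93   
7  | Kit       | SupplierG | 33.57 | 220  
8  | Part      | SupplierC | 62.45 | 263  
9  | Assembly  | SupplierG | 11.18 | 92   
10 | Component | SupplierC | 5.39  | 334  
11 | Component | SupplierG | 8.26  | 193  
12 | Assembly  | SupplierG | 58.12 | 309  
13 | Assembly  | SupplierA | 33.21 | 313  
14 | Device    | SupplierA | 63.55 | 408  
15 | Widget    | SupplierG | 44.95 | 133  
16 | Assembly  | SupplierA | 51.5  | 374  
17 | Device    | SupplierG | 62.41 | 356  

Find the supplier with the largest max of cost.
SELECT supplier, MAX(cost) as val
FROM products
GROUP BY supplier
ORDER BY val DESC
LIMIT 1

Result: SupplierC with max(cost) = 74.09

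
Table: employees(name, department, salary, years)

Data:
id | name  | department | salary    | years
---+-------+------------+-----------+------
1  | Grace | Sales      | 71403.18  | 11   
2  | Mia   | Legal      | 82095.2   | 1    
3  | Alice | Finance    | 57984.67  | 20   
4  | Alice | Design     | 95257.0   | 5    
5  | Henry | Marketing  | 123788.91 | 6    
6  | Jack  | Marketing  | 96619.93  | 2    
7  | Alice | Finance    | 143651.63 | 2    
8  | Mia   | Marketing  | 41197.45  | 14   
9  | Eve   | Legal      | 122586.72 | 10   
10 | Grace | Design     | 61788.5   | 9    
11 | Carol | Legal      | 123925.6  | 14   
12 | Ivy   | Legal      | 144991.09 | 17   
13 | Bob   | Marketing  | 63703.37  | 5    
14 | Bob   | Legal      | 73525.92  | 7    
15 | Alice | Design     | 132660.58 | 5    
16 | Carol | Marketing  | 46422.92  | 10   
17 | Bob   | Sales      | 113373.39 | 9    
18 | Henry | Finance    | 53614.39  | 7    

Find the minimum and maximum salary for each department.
SELECT department, MIN(salary), MAX(salary)
FROM employees
GROUP BY department

Result:
  Design: min=61788.50, max=132660.58
  Finance: min=53614.39, max=143651.63
  Legal: min=73525.92, max=144991.09
  Marketing: min=41197.45, max=123788.91
  Sales: min=71403.18, max=113373.39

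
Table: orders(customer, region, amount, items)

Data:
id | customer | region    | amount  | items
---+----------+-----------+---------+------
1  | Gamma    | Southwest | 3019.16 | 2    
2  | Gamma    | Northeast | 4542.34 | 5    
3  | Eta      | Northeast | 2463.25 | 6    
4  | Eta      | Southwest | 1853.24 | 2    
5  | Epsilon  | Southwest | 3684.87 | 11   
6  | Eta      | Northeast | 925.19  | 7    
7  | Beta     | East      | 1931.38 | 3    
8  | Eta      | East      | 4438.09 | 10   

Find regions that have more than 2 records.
SELECT region, COUNT(*) as cnt
FROM orders
GROUP BY region
HAVING COUNT(*) > 2

Result:
  Northeast: 3
  Southwest: 3

Note: HAVING filters groups after aggregation, WHERE filters rows before.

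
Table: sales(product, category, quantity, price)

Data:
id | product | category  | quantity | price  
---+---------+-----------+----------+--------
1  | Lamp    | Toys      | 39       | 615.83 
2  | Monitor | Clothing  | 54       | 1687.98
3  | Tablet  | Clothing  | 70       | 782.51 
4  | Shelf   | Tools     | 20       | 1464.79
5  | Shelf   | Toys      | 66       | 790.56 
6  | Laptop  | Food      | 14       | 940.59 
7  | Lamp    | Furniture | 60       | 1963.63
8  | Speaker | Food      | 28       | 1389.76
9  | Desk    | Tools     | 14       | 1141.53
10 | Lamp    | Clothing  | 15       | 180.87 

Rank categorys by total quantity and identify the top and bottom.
SELECT category, SUM(quantity)
FROM sales
GROUP BY category
ORDER BY SUM(quantity)

All groups:
  Tools: 34
  Food: 42
  Furniture: 60
  Toys: 105
  Clothing: 139

Highest: Clothing (139)
Lowest: Tools (34)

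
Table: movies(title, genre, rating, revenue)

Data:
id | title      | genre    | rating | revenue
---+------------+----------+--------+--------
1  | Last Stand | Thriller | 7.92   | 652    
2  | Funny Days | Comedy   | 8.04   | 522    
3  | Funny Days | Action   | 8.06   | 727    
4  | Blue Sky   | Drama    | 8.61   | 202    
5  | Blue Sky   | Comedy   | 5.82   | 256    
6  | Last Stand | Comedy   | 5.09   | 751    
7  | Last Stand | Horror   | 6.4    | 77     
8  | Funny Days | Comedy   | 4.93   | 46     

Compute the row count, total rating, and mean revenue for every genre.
SELECT genre,
       COUNT(*) as cnt,
       SUM(rating) as total_rating,
       AVG(revenue) as avg_revenue
FROM movies
GROUP BY genre

Result:
  Action: 1 records, 8.06 total rating, 727.00 avg revenue
  Comedy: 4 records, 23.88 total rating, 393.75 avg revenue
  Drama: 1 records, 8.61 total rating, 202.00 avg revenue
  Horror: 1 records, 6.40 total rating, 77.00 avg revenue
  Thriller: 1 records, 7.92 total rating, 652.00 avg revenue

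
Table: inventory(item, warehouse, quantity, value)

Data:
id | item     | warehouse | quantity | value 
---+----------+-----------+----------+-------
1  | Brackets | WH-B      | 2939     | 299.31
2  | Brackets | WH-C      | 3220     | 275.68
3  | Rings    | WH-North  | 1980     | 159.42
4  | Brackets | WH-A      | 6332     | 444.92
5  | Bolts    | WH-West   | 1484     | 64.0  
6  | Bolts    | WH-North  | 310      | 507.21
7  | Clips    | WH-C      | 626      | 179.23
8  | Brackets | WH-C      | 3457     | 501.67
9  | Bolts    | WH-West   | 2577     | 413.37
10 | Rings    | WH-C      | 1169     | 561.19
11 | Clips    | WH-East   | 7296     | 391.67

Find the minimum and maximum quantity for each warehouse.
SELECT warehouse, MIN(quantity), MAX(quantity)
FROM inventory
GROUP BY warehouse

Result:
  WH-A: min=6332, max=6332
  WH-B: min=2939, max=2939
  WH-C: min=626, max=3457
  WH-East: min=7296, max=7296
  WH-North: min=310, max=1980
  WH-West: min=1484, max=2577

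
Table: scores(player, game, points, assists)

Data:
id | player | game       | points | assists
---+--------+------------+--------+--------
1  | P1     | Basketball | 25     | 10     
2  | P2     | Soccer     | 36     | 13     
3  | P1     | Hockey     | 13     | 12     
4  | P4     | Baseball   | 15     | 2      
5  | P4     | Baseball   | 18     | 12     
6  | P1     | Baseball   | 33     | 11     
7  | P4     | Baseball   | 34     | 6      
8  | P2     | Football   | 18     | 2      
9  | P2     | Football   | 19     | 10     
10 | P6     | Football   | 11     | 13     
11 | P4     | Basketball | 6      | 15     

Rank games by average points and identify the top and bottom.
SELECT game, AVG(points)
FROM scores
GROUP BY game
ORDER BY AVG(points)

All groups:
  Hockey: 13.00
  Basketball: 15.50
  Football: 16.00
  Baseball: 25.00
  Soccer: 36.00

Highest: Soccer (36.00)
Lowest: Hockey (13.00)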